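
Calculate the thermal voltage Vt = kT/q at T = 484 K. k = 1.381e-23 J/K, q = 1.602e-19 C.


Step 1: kT = 1.381e-23 * 484 = 6.68404e-21 J
Step 2: Vt = kT/q = 6.68404e-21 / 1.602e-19
Step 3: Vt = 0.04172 V

0.04172


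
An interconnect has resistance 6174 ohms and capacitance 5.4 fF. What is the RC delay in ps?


Step 1: tau = R * C
Step 2: tau = 6174 * 5.4 fF = 6174 * 5.4e-15 F
Step 3: tau = 3.33396e-11 s = 33.3396 ps

33.3396


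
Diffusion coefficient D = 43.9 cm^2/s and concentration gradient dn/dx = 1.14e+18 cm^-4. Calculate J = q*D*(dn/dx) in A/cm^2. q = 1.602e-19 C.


Step 1: J = q * D * (dn/dx)
Step 2: J = 1.602e-19 * 43.9 * 1.14e+18
Step 3: J = 8.02e+00 A/cm^2

8.02e+00


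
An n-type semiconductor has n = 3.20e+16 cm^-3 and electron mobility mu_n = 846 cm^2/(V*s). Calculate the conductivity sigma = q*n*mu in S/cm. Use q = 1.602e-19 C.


Step 1: sigma = q * n * mu
Step 2: sigma = 1.602e-19 * 3.20e+16 * 846
Step 3: sigma = 4.337e+00 S/cm

4.337e+00


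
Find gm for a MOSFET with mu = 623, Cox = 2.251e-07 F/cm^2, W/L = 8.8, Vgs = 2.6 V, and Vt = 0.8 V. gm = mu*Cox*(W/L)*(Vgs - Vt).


Step 1: Vov = Vgs - Vt = 2.6 - 0.8 = 1.8 V
Step 2: gm = mu * Cox * (W/L) * Vov
Step 3: gm = 623 * 2.251e-07 * 8.8 * 1.8 = 2.22e-03 S

2.22e-03


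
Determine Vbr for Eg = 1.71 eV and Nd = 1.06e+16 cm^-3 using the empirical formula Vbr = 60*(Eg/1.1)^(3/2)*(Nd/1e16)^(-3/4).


Step 1: Eg/1.1 = 1.71/1.1 = 1.554545
Step 2: (Eg/1.1)^1.5 = 1.554545^1.5 = 1.938228
Step 3: (Nd/1e16)^(-0.75) = (1.06)^(-0.75) = 0.957239
Step 4: Vbr = 60 * 1.938228 * 0.957239 = 111.3 V

111.3


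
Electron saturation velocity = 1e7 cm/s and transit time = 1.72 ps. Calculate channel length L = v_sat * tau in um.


Step 1: tau in seconds = 1.72 ps * 1e-12 = 1.7200e-12 s
Step 2: L = v_sat * tau = 1e7 * 1.7200e-12 = 1.7200e-05 cm
Step 3: L in um = 1.7200e-05 * 1e4 = 0.172 um

0.172


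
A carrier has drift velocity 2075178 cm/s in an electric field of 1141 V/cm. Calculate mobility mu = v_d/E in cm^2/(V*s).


Step 1: mu = v_d / E
Step 2: mu = 2075178 / 1141
Step 3: mu = 1818.74 cm^2/(V*s)

1818.74


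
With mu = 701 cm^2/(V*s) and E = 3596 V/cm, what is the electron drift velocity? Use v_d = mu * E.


Step 1: v_d = mu * E
Step 2: v_d = 701 * 3596 = 2520796
Step 3: v_d = 2.52e+06 cm/s

2.52e+06


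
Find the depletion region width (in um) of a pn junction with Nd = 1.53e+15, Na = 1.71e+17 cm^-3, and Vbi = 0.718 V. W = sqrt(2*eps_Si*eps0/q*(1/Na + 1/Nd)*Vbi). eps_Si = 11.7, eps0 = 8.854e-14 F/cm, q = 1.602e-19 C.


Step 1: 1/Na + 1/Nd = 1/1.71e+17 + 1/1.53e+15 = 6.59443e-16
Step 2: 2*eps*eps0/q = 2*11.7*8.854e-14/1.602e-19 = 1.293281e+07
Step 3: W^2 = 1.293281e+07 * 6.59443e-16 * 0.718 = 6.12343e-09
Step 4: W = sqrt(6.12343e-09) = 7.825e-05 cm = 0.7825 um

0.7825


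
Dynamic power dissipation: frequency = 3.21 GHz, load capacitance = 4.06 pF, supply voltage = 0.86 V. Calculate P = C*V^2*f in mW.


Step 1: V^2 = 0.86^2 = 0.7396 V^2
Step 2: P = C*V^2*f = 4.06e-12 F * 0.7396 * 3.21e9 Hz
Step 3: P = 9.63891096e-03 W
Step 4: P = 9.639 mW

9.639


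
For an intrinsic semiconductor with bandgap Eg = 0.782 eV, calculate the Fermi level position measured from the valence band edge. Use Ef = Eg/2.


Step 1: For an intrinsic semiconductor, the Fermi level sits at midgap.
Step 2: Ef = Eg / 2 = 0.782 / 2 = 0.391 eV

0.391


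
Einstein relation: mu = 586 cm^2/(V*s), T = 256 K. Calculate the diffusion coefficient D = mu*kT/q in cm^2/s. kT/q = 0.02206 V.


Step 1: D = mu * (kT/q)
Step 2: D = 586 * 0.02206
Step 3: D = 12.93 cm^2/s

12.93


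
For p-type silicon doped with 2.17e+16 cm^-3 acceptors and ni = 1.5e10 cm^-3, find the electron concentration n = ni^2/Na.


Step 1: Majority hole concentration p ≈ Na = 2.17e+16 cm^-3
Step 2: n = ni^2 / Na = (1.5e10)^2 / 2.17e+16
Step 3: n = 1.04e+04 cm^-3

1.04e+04


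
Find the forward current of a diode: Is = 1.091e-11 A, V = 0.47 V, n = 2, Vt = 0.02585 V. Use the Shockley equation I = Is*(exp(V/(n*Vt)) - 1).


Step 1: V/(n*Vt) = 0.47/(2*0.02585) = 9.0909
Step 2: exp(9.0909) = 8.8742e+03
Step 3: I = 1.091e-11 * (8.8742e+03 - 1) = 9.68e-08 A

9.68e-08


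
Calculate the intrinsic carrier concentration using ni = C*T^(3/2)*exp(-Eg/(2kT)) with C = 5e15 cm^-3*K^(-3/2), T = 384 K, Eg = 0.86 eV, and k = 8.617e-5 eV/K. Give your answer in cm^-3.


Step 1: Compute kT = 8.617e-5 * 384 = 0.03308928 eV
Step 2: Exponent = -Eg/(2kT) = -0.86/(2*0.03308928) = -12.99515
Step 3: T^(3/2) = 384^1.5 = 7524.83
Step 4: ni = 5e15 * 7524.83 * exp(-12.99515) = 8.55e+13 cm^-3

8.55e+13


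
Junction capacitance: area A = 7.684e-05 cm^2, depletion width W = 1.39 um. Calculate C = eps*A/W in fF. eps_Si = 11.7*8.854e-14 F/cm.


Step 1: eps_Si = 11.7 * 8.854e-14 = 1.035918e-12 F/cm
Step 2: W in cm = 1.39 * 1e-4 = 1.39e-04 cm
Step 3: C = 1.035918e-12 * 7.684e-05 / 1.39e-04 = 5.726614e-13 F
Step 4: C = 572.66 fF

572.66


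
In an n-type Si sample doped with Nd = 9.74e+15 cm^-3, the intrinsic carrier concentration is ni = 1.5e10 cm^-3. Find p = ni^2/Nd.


Step 1: Since Nd >> ni, n ≈ Nd = 9.74e+15 cm^-3
Step 2: p = ni^2 / n = (1.5e10)^2 / 9.74e+15
Step 3: p = 2.25e20 / 9.74e+15 = 2.31e+04 cm^-3

2.31e+04


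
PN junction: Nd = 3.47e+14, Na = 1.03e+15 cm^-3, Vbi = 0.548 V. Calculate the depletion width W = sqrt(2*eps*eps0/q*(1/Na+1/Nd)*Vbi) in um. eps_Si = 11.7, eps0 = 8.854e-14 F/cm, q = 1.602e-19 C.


Step 1: 1/Na + 1/Nd = 1/1.03e+15 + 1/3.47e+14 = 3.85272e-15
Step 2: 2*eps*eps0/q = 2*11.7*8.854e-14/1.602e-19 = 1.293281e+07
Step 3: W^2 = 1.293281e+07 * 3.85272e-15 * 0.548 = 2.73049e-08
Step 4: W = sqrt(2.73049e-08) = 1.652e-04 cm = 1.652 um

1.652


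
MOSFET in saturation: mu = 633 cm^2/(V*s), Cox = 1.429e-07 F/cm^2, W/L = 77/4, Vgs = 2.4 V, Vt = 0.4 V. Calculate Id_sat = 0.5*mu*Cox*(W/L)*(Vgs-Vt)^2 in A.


Step 1: Overdrive voltage Vov = Vgs - Vt = 2.4 - 0.4 = 2.0 V
Step 2: W/L = 77/4 = 19.25
Step 3: Id = 0.5 * 633 * 1.429e-07 * 19.25 * 2.0^2
Step 4: Id = 3.48e-03 A

3.48e-03


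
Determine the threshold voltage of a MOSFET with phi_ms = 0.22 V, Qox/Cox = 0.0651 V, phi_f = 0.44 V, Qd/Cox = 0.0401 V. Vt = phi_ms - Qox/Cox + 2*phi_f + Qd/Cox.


Step 1: Vt = phi_ms - Qox/Cox + 2*phi_f + Qd/Cox
Step 2: Vt = 0.22 - 0.0651 + 2*0.44 + 0.0401
Step 3: Vt = 0.22 - 0.0651 + 0.88 + 0.0401
Step 4: Vt = 1.075 V

1.075


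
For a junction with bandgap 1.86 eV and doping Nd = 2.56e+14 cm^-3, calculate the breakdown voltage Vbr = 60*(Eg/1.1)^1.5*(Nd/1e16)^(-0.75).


Step 1: Eg/1.1 = 1.86/1.1 = 1.690909
Step 2: (Eg/1.1)^1.5 = 1.690909^1.5 = 2.198773
Step 3: (Nd/1e16)^(-0.75) = (0.0256)^(-0.75) = 15.625000
Step 4: Vbr = 60 * 2.198773 * 15.625000 = 2061.3 V

2061.3


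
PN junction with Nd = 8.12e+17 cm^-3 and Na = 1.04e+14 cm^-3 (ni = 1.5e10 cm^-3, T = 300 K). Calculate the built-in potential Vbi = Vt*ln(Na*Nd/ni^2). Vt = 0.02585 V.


Step 1: Compute Na*Nd/ni^2 = 1.04e+14 * 8.12e+17 / (1.5e10)^2 = 3.7532e+11
Step 2: ln(3.7532e+11) = 26.6510
Step 3: Vbi = 0.02585 * 26.6510 = 0.689 V

0.689


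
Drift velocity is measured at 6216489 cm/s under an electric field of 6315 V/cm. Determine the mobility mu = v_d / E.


Step 1: mu = v_d / E
Step 2: mu = 6216489 / 6315
Step 3: mu = 984.4 cm^2/(V*s)

984.4


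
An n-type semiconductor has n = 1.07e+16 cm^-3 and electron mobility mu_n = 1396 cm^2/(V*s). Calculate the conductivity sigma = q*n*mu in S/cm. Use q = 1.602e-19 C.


Step 1: sigma = q * n * mu
Step 2: sigma = 1.602e-19 * 1.07e+16 * 1396
Step 3: sigma = 2.393e+00 S/cm

2.393e+00


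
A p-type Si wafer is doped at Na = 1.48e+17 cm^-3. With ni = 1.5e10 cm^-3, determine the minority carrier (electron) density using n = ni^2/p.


Step 1: Majority hole concentration p ≈ Na = 1.48e+17 cm^-3
Step 2: n = ni^2 / Na = (1.5e10)^2 / 1.48e+17
Step 3: n = 1.52e+03 cm^-3

1.52e+03


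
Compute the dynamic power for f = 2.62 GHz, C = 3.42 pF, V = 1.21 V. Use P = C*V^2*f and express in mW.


Step 1: V^2 = 1.21^2 = 1.4641 V^2
Step 2: P = C*V^2*f = 3.42e-12 F * 1.4641 * 2.62e9 Hz
Step 3: P = 1.311892164e-02 W
Step 4: P = 13.119 mW

13.119


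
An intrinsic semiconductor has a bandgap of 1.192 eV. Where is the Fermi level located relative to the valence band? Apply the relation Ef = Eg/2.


Step 1: For an intrinsic semiconductor, the Fermi level sits at midgap.
Step 2: Ef = Eg / 2 = 1.192 / 2 = 0.596 eV

0.596


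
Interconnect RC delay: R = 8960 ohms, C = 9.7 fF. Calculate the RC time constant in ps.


Step 1: tau = R * C
Step 2: tau = 8960 * 9.7 fF = 8960 * 9.7e-15 F
Step 3: tau = 8.6912e-11 s = 86.912 ps

86.912


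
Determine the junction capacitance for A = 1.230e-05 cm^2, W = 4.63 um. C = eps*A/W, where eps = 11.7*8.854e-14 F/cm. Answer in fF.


Step 1: eps_Si = 11.7 * 8.854e-14 = 1.035918e-12 F/cm
Step 2: W in cm = 4.63 * 1e-4 = 4.63e-04 cm
Step 3: C = 1.035918e-12 * 1.230e-05 / 4.63e-04 = 2.752007e-14 F
Step 4: C = 27.52 fF

27.52


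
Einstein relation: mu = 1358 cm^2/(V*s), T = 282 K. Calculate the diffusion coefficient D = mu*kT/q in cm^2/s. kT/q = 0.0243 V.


Step 1: D = mu * (kT/q)
Step 2: D = 1358 * 0.0243
Step 3: D = 33.0 cm^2/s

33.0


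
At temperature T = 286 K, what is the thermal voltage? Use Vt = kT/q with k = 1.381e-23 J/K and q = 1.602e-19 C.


Step 1: kT = 1.381e-23 * 286 = 3.94966e-21 J
Step 2: Vt = kT/q = 3.94966e-21 / 1.602e-19
Step 3: Vt = 0.02465 V

0.02465


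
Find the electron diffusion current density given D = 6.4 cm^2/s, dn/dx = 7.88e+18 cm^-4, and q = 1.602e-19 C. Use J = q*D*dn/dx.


Step 1: J = q * D * (dn/dx)
Step 2: J = 1.602e-19 * 6.4 * 7.88e+18
Step 3: J = 8.08e+00 A/cm^2

8.08e+00


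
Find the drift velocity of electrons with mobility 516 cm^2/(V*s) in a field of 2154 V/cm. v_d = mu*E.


Step 1: v_d = mu * E
Step 2: v_d = 516 * 2154 = 1111464
Step 3: v_d = 1.11e+06 cm/s

1.11e+06


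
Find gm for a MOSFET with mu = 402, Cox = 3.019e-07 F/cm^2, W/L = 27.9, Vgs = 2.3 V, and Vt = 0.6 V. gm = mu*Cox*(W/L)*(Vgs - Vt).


Step 1: Vov = Vgs - Vt = 2.3 - 0.6 = 1.7 V
Step 2: gm = mu * Cox * (W/L) * Vov
Step 3: gm = 402 * 3.019e-07 * 27.9 * 1.7 = 5.76e-03 S

5.76e-03


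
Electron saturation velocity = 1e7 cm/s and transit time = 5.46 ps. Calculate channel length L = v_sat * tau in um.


Step 1: tau in seconds = 5.46 ps * 1e-12 = 5.4600e-12 s
Step 2: L = v_sat * tau = 1e7 * 5.4600e-12 = 5.4600e-05 cm
Step 3: L in um = 5.4600e-05 * 1e4 = 0.546 um

0.546


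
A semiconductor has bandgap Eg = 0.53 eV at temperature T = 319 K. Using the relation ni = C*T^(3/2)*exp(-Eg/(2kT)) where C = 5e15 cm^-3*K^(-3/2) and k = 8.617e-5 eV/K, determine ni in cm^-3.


Step 1: Compute kT = 8.617e-5 * 319 = 0.02748823 eV
Step 2: Exponent = -Eg/(2kT) = -0.53/(2*0.02748823) = -9.64049
Step 3: T^(3/2) = 319^1.5 = 5697.52
Step 4: ni = 5e15 * 5697.52 * exp(-9.64049) = 1.85e+15 cm^-3

1.85e+15


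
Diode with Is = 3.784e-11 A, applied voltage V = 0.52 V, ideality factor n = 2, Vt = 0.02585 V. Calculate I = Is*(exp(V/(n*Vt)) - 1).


Step 1: V/(n*Vt) = 0.52/(2*0.02585) = 10.0580
Step 2: exp(10.0580) = 2.3342e+04
Step 3: I = 3.784e-11 * (2.3342e+04 - 1) = 8.83e-07 A

8.83e-07


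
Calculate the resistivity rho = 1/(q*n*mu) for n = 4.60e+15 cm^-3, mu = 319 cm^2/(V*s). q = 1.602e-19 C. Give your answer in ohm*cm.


Step 1: sigma = q * n * mu = 1.602e-19 * 4.60e+15 * 319 = 2.35077e-01 S/cm
Step 2: rho = 1 / sigma = 1 / 2.35077e-01 = 4.254 ohm*cm

4.254


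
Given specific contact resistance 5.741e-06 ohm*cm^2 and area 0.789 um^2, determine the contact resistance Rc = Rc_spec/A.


Step 1: Convert area to cm^2: 0.789 um^2 = 7.8900e-09 cm^2
Step 2: Rc = Rc_spec / A = 5.741e-06 / 7.8900e-09
Step 3: Rc = 7.28e+02 ohms

7.28e+02


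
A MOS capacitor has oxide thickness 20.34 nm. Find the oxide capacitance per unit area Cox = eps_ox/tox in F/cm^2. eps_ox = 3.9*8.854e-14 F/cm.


Step 1: eps_ox = 3.9 * 8.854e-14 = 3.45306e-13 F/cm
Step 2: tox in cm = 20.34 nm * 1e-7 = 2.0340e-06 cm
Step 3: Cox = 3.45306e-13 / 2.0340e-06 = 1.70e-07 F/cm^2

1.70e-07


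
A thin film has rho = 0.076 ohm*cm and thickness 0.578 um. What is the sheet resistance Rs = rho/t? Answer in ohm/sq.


Step 1: Convert thickness to cm: t = 0.578 um = 5.7800e-05 cm
Step 2: Rs = rho / t = 0.076 / 5.7800e-05
Step 3: Rs = 1314.9 ohm/sq

1314.9


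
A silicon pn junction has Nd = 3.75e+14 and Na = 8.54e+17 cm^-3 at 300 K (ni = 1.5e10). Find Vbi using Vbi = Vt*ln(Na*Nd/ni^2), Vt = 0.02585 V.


Step 1: Compute Na*Nd/ni^2 = 8.54e+17 * 3.75e+14 / (1.5e10)^2 = 1.4233e+12
Step 2: ln(1.4233e+12) = 27.9840
Step 3: Vbi = 0.02585 * 27.9840 = 0.723 V

0.723


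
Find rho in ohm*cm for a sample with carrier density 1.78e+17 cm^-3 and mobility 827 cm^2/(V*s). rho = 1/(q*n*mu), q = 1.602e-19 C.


Step 1: sigma = q * n * mu = 1.602e-19 * 1.78e+17 * 827 = 2.35824e+01 S/cm
Step 2: rho = 1 / sigma = 1 / 2.35824e+01 = 0.0424 ohm*cm

0.0424


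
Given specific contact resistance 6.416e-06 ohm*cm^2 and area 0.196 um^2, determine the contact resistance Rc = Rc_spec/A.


Step 1: Convert area to cm^2: 0.196 um^2 = 1.9600e-09 cm^2
Step 2: Rc = Rc_spec / A = 6.416e-06 / 1.9600e-09
Step 3: Rc = 3.27e+03 ohms

3.27e+03


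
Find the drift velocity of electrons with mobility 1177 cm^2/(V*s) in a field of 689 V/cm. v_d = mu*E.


Step 1: v_d = mu * E
Step 2: v_d = 1177 * 689 = 810953
Step 3: v_d = 8.11e+05 cm/s

8.11e+05


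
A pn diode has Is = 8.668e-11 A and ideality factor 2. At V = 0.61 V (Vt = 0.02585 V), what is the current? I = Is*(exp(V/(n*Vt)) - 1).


Step 1: V/(n*Vt) = 0.61/(2*0.02585) = 11.7988
Step 2: exp(11.7988) = 1.3309e+05
Step 3: I = 8.668e-11 * (1.3309e+05 - 1) = 1.15e-05 A

1.15e-05


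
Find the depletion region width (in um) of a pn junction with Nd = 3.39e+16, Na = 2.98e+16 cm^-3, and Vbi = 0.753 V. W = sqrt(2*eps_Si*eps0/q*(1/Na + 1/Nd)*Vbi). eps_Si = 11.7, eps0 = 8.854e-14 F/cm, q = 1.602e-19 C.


Step 1: 1/Na + 1/Nd = 1/2.98e+16 + 1/3.39e+16 = 6.30556e-17
Step 2: 2*eps*eps0/q = 2*11.7*8.854e-14/1.602e-19 = 1.293281e+07
Step 3: W^2 = 1.293281e+07 * 6.30556e-17 * 0.753 = 6.14061e-10
Step 4: W = sqrt(6.14061e-10) = 2.478e-05 cm = 0.2478 um

0.2478


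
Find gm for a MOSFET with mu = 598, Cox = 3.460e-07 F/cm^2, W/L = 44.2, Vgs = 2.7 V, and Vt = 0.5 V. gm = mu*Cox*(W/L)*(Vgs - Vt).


Step 1: Vov = Vgs - Vt = 2.7 - 0.5 = 2.2 V
Step 2: gm = mu * Cox * (W/L) * Vov
Step 3: gm = 598 * 3.460e-07 * 44.2 * 2.2 = 2.01e-02 S

2.01e-02


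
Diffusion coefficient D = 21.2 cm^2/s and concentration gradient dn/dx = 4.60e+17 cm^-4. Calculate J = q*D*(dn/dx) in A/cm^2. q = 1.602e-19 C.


Step 1: J = q * D * (dn/dx)
Step 2: J = 1.602e-19 * 21.2 * 4.60e+17
Step 3: J = 1.56e+00 A/cm^2

1.56e+00


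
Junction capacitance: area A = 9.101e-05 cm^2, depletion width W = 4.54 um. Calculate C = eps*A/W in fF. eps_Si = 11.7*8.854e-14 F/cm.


Step 1: eps_Si = 11.7 * 8.854e-14 = 1.035918e-12 F/cm
Step 2: W in cm = 4.54 * 1e-4 = 4.54e-04 cm
Step 3: C = 1.035918e-12 * 9.101e-05 / 4.54e-04 = 2.076628e-13 F
Step 4: C = 207.66 fF

207.66


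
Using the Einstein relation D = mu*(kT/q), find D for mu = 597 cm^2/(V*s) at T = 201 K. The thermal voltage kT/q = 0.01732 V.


Step 1: D = mu * (kT/q)
Step 2: D = 597 * 0.01732
Step 3: D = 10.34 cm^2/s

10.34


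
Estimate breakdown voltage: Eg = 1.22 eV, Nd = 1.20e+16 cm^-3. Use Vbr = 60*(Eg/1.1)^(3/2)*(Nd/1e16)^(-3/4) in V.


Step 1: Eg/1.1 = 1.22/1.1 = 1.109091
Step 2: (Eg/1.1)^1.5 = 1.109091^1.5 = 1.168021
Step 3: (Nd/1e16)^(-0.75) = (1.2)^(-0.75) = 0.872196
Step 4: Vbr = 60 * 1.168021 * 0.872196 = 61.1 V

61.1


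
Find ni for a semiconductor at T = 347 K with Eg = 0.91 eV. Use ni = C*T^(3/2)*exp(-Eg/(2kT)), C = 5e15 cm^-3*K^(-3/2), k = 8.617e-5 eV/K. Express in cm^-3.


Step 1: Compute kT = 8.617e-5 * 347 = 0.02990099 eV
Step 2: Exponent = -Eg/(2kT) = -0.91/(2*0.02990099) = -15.21689
Step 3: T^(3/2) = 347^1.5 = 6463.89
Step 4: ni = 5e15 * 6463.89 * exp(-15.21689) = 7.96e+12 cm^-3

7.96e+12


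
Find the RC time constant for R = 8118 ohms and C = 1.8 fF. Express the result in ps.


Step 1: tau = R * C
Step 2: tau = 8118 * 1.8 fF = 8118 * 1.8e-15 F
Step 3: tau = 1.46124e-11 s = 14.6124 ps

14.6124


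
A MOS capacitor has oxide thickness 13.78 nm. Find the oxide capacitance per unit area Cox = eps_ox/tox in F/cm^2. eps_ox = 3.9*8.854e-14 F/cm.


Step 1: eps_ox = 3.9 * 8.854e-14 = 3.45306e-13 F/cm
Step 2: tox in cm = 13.78 nm * 1e-7 = 1.3780e-06 cm
Step 3: Cox = 3.45306e-13 / 1.3780e-06 = 2.51e-07 F/cm^2

2.51e-07


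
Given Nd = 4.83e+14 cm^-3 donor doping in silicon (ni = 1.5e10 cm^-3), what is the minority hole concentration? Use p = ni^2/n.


Step 1: Since Nd >> ni, n ≈ Nd = 4.83e+14 cm^-3
Step 2: p = ni^2 / n = (1.5e10)^2 / 4.83e+14
Step 3: p = 2.25e20 / 4.83e+14 = 4.66e+05 cm^-3

4.66e+05


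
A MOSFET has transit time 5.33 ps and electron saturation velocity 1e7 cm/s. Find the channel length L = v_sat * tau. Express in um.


Step 1: tau in seconds = 5.33 ps * 1e-12 = 5.3300e-12 s
Step 2: L = v_sat * tau = 1e7 * 5.3300e-12 = 5.3300e-05 cm
Step 3: L in um = 5.3300e-05 * 1e4 = 0.533 um

0.533


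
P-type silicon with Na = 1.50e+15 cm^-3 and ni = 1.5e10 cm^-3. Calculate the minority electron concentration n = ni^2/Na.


Step 1: Majority hole concentration p ≈ Na = 1.50e+15 cm^-3
Step 2: n = ni^2 / Na = (1.5e10)^2 / 1.50e+15
Step 3: n = 1.50e+05 cm^-3

1.50e+05


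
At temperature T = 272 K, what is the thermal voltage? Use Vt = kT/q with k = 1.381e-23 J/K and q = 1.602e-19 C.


Step 1: kT = 1.381e-23 * 272 = 3.75632e-21 J
Step 2: Vt = kT/q = 3.75632e-21 / 1.602e-19
Step 3: Vt = 0.02345 V

0.02345


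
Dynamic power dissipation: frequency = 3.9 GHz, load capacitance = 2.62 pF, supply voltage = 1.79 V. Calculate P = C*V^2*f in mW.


Step 1: V^2 = 1.79^2 = 3.2041 V^2
Step 2: P = C*V^2*f = 2.62e-12 F * 3.2041 * 3.9e9 Hz
Step 3: P = 3.27394938e-02 W
Step 4: P = 32.739 mW

32.739


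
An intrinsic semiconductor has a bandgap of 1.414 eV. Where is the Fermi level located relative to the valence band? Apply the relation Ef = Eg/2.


Step 1: For an intrinsic semiconductor, the Fermi level sits at midgap.
Step 2: Ef = Eg / 2 = 1.414 / 2 = 0.707 eV

0.707


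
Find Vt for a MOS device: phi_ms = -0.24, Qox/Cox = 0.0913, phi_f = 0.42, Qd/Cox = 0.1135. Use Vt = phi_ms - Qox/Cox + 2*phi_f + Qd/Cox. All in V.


Step 1: Vt = phi_ms - Qox/Cox + 2*phi_f + Qd/Cox
Step 2: Vt = -0.24 - 0.0913 + 2*0.42 + 0.1135
Step 3: Vt = -0.24 - 0.0913 + 0.84 + 0.1135
Step 4: Vt = 0.6222 V

0.6222


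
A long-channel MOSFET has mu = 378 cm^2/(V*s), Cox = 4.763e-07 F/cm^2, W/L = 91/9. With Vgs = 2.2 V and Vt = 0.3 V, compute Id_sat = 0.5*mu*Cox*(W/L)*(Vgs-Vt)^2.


Step 1: Overdrive voltage Vov = Vgs - Vt = 2.2 - 0.3 = 1.9 V
Step 2: W/L = 91/9 = 10.1111
Step 3: Id = 0.5 * 378 * 4.763e-07 * 10.1111 * 1.9^2
Step 4: Id = 3.29e-03 A

3.29e-03


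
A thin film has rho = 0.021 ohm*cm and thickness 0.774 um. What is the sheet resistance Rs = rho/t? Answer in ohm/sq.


Step 1: Convert thickness to cm: t = 0.774 um = 7.7400e-05 cm
Step 2: Rs = rho / t = 0.021 / 7.7400e-05
Step 3: Rs = 271.3 ohm/sq

271.3


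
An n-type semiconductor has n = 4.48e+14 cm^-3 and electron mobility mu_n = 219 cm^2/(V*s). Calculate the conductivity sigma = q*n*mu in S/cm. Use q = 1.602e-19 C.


Step 1: sigma = q * n * mu
Step 2: sigma = 1.602e-19 * 4.48e+14 * 219
Step 3: sigma = 1.572e-02 S/cm

1.572e-02


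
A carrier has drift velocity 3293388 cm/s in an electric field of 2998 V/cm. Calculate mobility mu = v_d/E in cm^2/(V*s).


Step 1: mu = v_d / E
Step 2: mu = 3293388 / 2998
Step 3: mu = 1098.53 cm^2/(V*s)

1098.53


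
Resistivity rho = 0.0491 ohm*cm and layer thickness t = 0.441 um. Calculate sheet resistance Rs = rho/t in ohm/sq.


Step 1: Convert thickness to cm: t = 0.441 um = 4.4100e-05 cm
Step 2: Rs = rho / t = 0.0491 / 4.4100e-05
Step 3: Rs = 1113.4 ohm/sq

1113.4


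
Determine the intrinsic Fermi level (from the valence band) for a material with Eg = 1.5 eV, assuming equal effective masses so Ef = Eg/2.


Step 1: For an intrinsic semiconductor, the Fermi level sits at midgap.
Step 2: Ef = Eg / 2 = 1.5 / 2 = 0.75 eV

0.75


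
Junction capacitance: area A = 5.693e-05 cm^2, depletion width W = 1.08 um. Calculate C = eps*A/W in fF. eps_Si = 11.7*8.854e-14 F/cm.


Step 1: eps_Si = 11.7 * 8.854e-14 = 1.035918e-12 F/cm
Step 2: W in cm = 1.08 * 1e-4 = 1.08e-04 cm
Step 3: C = 1.035918e-12 * 5.693e-05 / 1.08e-04 = 5.460631e-13 F
Step 4: C = 546.06 fF

546.06


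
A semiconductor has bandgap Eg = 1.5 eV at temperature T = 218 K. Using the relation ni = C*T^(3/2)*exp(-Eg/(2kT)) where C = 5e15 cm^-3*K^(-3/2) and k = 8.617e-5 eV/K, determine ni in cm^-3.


Step 1: Compute kT = 8.617e-5 * 218 = 0.01878506 eV
Step 2: Exponent = -Eg/(2kT) = -1.5/(2*0.01878506) = -39.92534
Step 3: T^(3/2) = 218^1.5 = 3218.73
Step 4: ni = 5e15 * 3218.73 * exp(-39.92534) = 7.37e+01 cm^-3

7.37e+01


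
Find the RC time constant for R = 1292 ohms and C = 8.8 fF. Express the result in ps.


Step 1: tau = R * C
Step 2: tau = 1292 * 8.8 fF = 1292 * 8.8e-15 F
Step 3: tau = 1.13696e-11 s = 11.3696 ps

11.3696


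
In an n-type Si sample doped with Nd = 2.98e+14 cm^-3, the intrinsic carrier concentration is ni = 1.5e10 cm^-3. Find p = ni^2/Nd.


Step 1: Since Nd >> ni, n ≈ Nd = 2.98e+14 cm^-3
Step 2: p = ni^2 / n = (1.5e10)^2 / 2.98e+14
Step 3: p = 2.25e20 / 2.98e+14 = 7.55e+05 cm^-3

7.55e+05


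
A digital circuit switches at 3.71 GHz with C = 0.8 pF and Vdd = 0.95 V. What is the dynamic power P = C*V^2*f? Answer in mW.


Step 1: V^2 = 0.95^2 = 0.9025 V^2
Step 2: P = C*V^2*f = 0.8e-12 F * 0.9025 * 3.71e9 Hz
Step 3: P = 2.67862e-03 W
Step 4: P = 2.679 mW

2.679


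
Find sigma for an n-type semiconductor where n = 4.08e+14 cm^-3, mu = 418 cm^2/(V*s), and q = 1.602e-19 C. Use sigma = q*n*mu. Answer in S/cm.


Step 1: sigma = q * n * mu
Step 2: sigma = 1.602e-19 * 4.08e+14 * 418
Step 3: sigma = 2.732e-02 S/cm

2.732e-02


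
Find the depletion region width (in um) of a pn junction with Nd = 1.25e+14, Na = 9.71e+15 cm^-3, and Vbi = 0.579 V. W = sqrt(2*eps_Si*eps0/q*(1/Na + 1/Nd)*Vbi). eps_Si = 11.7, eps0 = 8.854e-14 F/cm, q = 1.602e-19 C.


Step 1: 1/Na + 1/Nd = 1/9.71e+15 + 1/1.25e+14 = 8.10299e-15
Step 2: 2*eps*eps0/q = 2*11.7*8.854e-14/1.602e-19 = 1.293281e+07
Step 3: W^2 = 1.293281e+07 * 8.10299e-15 * 0.579 = 6.06760e-08
Step 4: W = sqrt(6.06760e-08) = 2.463e-04 cm = 2.463 um

2.463


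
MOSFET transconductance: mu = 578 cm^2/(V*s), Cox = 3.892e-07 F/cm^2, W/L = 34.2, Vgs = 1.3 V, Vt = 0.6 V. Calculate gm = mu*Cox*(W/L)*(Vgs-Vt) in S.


Step 1: Vov = Vgs - Vt = 1.3 - 0.6 = 0.7 V
Step 2: gm = mu * Cox * (W/L) * Vov
Step 3: gm = 578 * 3.892e-07 * 34.2 * 0.7 = 5.39e-03 S

5.39e-03


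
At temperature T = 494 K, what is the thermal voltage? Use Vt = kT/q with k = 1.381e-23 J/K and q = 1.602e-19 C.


Step 1: kT = 1.381e-23 * 494 = 6.82214e-21 J
Step 2: Vt = kT/q = 6.82214e-21 / 1.602e-19
Step 3: Vt = 0.04259 V

0.04259


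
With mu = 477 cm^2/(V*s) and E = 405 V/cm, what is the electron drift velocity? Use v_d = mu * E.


Step 1: v_d = mu * E
Step 2: v_d = 477 * 405 = 193185
Step 3: v_d = 1.93e+05 cm/s

1.93e+05


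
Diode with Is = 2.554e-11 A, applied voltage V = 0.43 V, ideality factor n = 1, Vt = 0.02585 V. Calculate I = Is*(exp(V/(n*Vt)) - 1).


Step 1: V/(n*Vt) = 0.43/(1*0.02585) = 16.6344
Step 2: exp(16.6344) = 1.6758e+07
Step 3: I = 2.554e-11 * (1.6758e+07 - 1) = 4.28e-04 A

4.28e-04


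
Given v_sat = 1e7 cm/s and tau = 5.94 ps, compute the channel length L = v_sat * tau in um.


Step 1: tau in seconds = 5.94 ps * 1e-12 = 5.9400e-12 s
Step 2: L = v_sat * tau = 1e7 * 5.9400e-12 = 5.9400e-05 cm
Step 3: L in um = 5.9400e-05 * 1e4 = 0.594 um

0.594


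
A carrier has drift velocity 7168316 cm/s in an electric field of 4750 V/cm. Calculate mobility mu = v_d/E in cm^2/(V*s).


Step 1: mu = v_d / E
Step 2: mu = 7168316 / 4750
Step 3: mu = 1509.12 cm^2/(V*s)

1509.12


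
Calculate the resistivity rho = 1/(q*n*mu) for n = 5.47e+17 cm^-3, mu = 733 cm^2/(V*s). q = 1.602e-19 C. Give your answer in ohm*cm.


Step 1: sigma = q * n * mu = 1.602e-19 * 5.47e+17 * 733 = 6.42324e+01 S/cm
Step 2: rho = 1 / sigma = 1 / 6.42324e+01 = 0.01557 ohm*cm

0.01557


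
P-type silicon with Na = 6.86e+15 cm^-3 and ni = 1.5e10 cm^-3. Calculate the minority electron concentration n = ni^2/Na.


Step 1: Majority hole concentration p ≈ Na = 6.86e+15 cm^-3
Step 2: n = ni^2 / Na = (1.5e10)^2 / 6.86e+15
Step 3: n = 3.28e+04 cm^-3

3.28e+04


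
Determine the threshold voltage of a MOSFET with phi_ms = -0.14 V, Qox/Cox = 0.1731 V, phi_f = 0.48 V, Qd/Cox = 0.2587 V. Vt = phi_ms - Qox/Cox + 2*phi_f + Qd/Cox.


Step 1: Vt = phi_ms - Qox/Cox + 2*phi_f + Qd/Cox
Step 2: Vt = -0.14 - 0.1731 + 2*0.48 + 0.2587
Step 3: Vt = -0.14 - 0.1731 + 0.96 + 0.2587
Step 4: Vt = 0.9056 V

0.9056


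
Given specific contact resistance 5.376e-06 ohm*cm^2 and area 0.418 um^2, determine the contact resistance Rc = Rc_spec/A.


Step 1: Convert area to cm^2: 0.418 um^2 = 4.1800e-09 cm^2
Step 2: Rc = Rc_spec / A = 5.376e-06 / 4.1800e-09
Step 3: Rc = 1.29e+03 ohms

1.29e+03


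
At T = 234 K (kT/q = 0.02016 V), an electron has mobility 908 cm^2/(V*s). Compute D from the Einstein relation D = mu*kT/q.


Step 1: D = mu * (kT/q)
Step 2: D = 908 * 0.02016
Step 3: D = 18.31 cm^2/s

18.31


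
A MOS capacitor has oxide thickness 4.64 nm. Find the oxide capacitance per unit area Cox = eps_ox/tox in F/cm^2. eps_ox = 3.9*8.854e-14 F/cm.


Step 1: eps_ox = 3.9 * 8.854e-14 = 3.45306e-13 F/cm
Step 2: tox in cm = 4.64 nm * 1e-7 = 4.6400e-07 cm
Step 3: Cox = 3.45306e-13 / 4.6400e-07 = 7.44e-07 F/cm^2

7.44e-07


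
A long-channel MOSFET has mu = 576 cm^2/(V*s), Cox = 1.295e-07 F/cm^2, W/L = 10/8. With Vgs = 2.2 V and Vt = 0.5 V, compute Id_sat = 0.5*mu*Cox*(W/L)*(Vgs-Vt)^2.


Step 1: Overdrive voltage Vov = Vgs - Vt = 2.2 - 0.5 = 1.7 V
Step 2: W/L = 10/8 = 1.25
Step 3: Id = 0.5 * 576 * 1.295e-07 * 1.25 * 1.7^2
Step 4: Id = 1.35e-04 A

1.35e-04


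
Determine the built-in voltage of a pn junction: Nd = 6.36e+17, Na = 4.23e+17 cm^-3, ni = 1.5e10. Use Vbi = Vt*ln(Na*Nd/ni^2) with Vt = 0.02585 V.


Step 1: Compute Na*Nd/ni^2 = 4.23e+17 * 6.36e+17 / (1.5e10)^2 = 1.1957e+15
Step 2: ln(1.1957e+15) = 34.7175
Step 3: Vbi = 0.02585 * 34.7175 = 0.897 V

0.897


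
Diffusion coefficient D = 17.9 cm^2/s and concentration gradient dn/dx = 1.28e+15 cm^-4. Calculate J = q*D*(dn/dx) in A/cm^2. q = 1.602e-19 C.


Step 1: J = q * D * (dn/dx)
Step 2: J = 1.602e-19 * 17.9 * 1.28e+15
Step 3: J = 3.67e-03 A/cm^2

3.67e-03


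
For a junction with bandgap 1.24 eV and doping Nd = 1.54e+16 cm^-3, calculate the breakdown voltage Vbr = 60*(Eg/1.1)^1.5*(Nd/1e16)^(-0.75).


Step 1: Eg/1.1 = 1.24/1.1 = 1.127273
Step 2: (Eg/1.1)^1.5 = 1.127273^1.5 = 1.196861
Step 3: (Nd/1e16)^(-0.75) = (1.54)^(-0.75) = 0.723368
Step 4: Vbr = 60 * 1.196861 * 0.723368 = 51.9 V

51.9


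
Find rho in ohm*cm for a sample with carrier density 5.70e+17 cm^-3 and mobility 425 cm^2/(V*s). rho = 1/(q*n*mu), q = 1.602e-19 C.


Step 1: sigma = q * n * mu = 1.602e-19 * 5.70e+17 * 425 = 3.88085e+01 S/cm
Step 2: rho = 1 / sigma = 1 / 3.88085e+01 = 0.02577 ohm*cm

0.02577


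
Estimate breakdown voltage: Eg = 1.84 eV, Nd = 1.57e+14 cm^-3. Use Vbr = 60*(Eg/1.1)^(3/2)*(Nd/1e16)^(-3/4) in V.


Step 1: Eg/1.1 = 1.84/1.1 = 1.672727
Step 2: (Eg/1.1)^1.5 = 1.672727^1.5 = 2.163404
Step 3: (Nd/1e16)^(-0.75) = (0.0157)^(-0.75) = 22.546299
Step 4: Vbr = 60 * 2.163404 * 22.546299 = 2926.6 V

2926.6


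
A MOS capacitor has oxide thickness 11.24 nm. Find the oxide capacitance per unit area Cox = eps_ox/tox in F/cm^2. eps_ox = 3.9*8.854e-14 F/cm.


Step 1: eps_ox = 3.9 * 8.854e-14 = 3.45306e-13 F/cm
Step 2: tox in cm = 11.24 nm * 1e-7 = 1.1240e-06 cm
Step 3: Cox = 3.45306e-13 / 1.1240e-06 = 3.07e-07 F/cm^2

3.07e-07


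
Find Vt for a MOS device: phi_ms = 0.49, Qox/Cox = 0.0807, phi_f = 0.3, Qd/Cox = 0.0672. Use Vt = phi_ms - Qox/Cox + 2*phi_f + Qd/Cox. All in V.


Step 1: Vt = phi_ms - Qox/Cox + 2*phi_f + Qd/Cox
Step 2: Vt = 0.49 - 0.0807 + 2*0.3 + 0.0672
Step 3: Vt = 0.49 - 0.0807 + 0.6 + 0.0672
Step 4: Vt = 1.0765 V

1.0765


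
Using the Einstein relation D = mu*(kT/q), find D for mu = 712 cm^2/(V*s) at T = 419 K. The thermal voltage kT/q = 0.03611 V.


Step 1: D = mu * (kT/q)
Step 2: D = 712 * 0.03611
Step 3: D = 25.71 cm^2/s

25.71


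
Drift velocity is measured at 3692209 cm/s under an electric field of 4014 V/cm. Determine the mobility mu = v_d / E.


Step 1: mu = v_d / E
Step 2: mu = 3692209 / 4014
Step 3: mu = 919.83 cm^2/(V*s)

919.83


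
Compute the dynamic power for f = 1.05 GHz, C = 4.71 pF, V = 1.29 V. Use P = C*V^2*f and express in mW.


Step 1: V^2 = 1.29^2 = 1.6641 V^2
Step 2: P = C*V^2*f = 4.71e-12 F * 1.6641 * 1.05e9 Hz
Step 3: P = 8.22980655e-03 W
Step 4: P = 8.23 mW

8.23


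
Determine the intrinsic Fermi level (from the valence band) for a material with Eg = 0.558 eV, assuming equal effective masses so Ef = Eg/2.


Step 1: For an intrinsic semiconductor, the Fermi level sits at midgap.
Step 2: Ef = Eg / 2 = 0.558 / 2 = 0.279 eV

0.279


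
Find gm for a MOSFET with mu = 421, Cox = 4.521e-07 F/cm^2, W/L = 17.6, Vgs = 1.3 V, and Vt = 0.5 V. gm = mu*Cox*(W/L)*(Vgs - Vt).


Step 1: Vov = Vgs - Vt = 1.3 - 0.5 = 0.8 V
Step 2: gm = mu * Cox * (W/L) * Vov
Step 3: gm = 421 * 4.521e-07 * 17.6 * 0.8 = 2.68e-03 S

2.68e-03


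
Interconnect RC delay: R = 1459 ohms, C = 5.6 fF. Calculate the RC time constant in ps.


Step 1: tau = R * C
Step 2: tau = 1459 * 5.6 fF = 1459 * 5.6e-15 F
Step 3: tau = 8.1704e-12 s = 8.1704 ps

8.1704


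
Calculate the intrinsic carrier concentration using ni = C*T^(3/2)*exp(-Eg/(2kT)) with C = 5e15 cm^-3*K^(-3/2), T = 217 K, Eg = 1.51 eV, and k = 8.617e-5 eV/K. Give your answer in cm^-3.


Step 1: Compute kT = 8.617e-5 * 217 = 0.01869889 eV
Step 2: Exponent = -Eg/(2kT) = -1.51/(2*0.01869889) = -40.37673
Step 3: T^(3/2) = 217^1.5 = 3196.61
Step 4: ni = 5e15 * 3196.61 * exp(-40.37673) = 4.66e+01 cm^-3

4.66e+01


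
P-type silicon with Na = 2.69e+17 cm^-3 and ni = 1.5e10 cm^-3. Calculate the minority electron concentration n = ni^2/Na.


Step 1: Majority hole concentration p ≈ Na = 2.69e+17 cm^-3
Step 2: n = ni^2 / Na = (1.5e10)^2 / 2.69e+17
Step 3: n = 8.36e+02 cm^-3

8.36e+02


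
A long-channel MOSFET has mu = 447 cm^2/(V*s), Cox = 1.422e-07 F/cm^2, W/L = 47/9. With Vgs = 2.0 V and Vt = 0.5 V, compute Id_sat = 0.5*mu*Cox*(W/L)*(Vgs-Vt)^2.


Step 1: Overdrive voltage Vov = Vgs - Vt = 2.0 - 0.5 = 1.5 V
Step 2: W/L = 47/9 = 5.22222
Step 3: Id = 0.5 * 447 * 1.422e-07 * 5.22222 * 1.5^2
Step 4: Id = 3.73e-04 A

3.73e-04


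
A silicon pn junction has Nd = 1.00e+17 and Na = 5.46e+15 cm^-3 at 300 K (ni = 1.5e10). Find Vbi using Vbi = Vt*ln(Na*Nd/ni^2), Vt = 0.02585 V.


Step 1: Compute Na*Nd/ni^2 = 5.46e+15 * 1.00e+17 / (1.5e10)^2 = 2.4267e+12
Step 2: ln(2.4267e+12) = 28.5176
Step 3: Vbi = 0.02585 * 28.5176 = 0.737 V

0.737


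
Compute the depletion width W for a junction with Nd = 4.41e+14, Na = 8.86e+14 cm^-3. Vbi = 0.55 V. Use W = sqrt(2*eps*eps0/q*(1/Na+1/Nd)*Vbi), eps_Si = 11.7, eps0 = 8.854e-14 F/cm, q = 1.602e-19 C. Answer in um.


Step 1: 1/Na + 1/Nd = 1/8.86e+14 + 1/4.41e+14 = 3.39624e-15
Step 2: 2*eps*eps0/q = 2*11.7*8.854e-14/1.602e-19 = 1.293281e+07
Step 3: W^2 = 1.293281e+07 * 3.39624e-15 * 0.55 = 2.41576e-08
Step 4: W = sqrt(2.41576e-08) = 1.554e-04 cm = 1.554 um

1.554


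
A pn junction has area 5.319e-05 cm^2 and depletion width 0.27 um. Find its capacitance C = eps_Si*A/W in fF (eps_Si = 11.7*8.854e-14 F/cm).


Step 1: eps_Si = 11.7 * 8.854e-14 = 1.035918e-12 F/cm
Step 2: W in cm = 0.27 * 1e-4 = 2.70e-05 cm
Step 3: C = 1.035918e-12 * 5.319e-05 / 2.70e-05 = 2.040758e-12 F
Step 4: C = 2040.76 fF

2040.76


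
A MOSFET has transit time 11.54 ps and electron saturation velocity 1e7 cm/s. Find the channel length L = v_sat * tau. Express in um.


Step 1: tau in seconds = 11.54 ps * 1e-12 = 1.1540e-11 s
Step 2: L = v_sat * tau = 1e7 * 1.1540e-11 = 1.1540e-04 cm
Step 3: L in um = 1.1540e-04 * 1e4 = 1.154 um

1.154


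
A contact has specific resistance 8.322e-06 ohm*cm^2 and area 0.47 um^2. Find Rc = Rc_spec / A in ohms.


Step 1: Convert area to cm^2: 0.47 um^2 = 4.7000e-09 cm^2
Step 2: Rc = Rc_spec / A = 8.322e-06 / 4.7000e-09
Step 3: Rc = 1.77e+03 ohms

1.77e+03


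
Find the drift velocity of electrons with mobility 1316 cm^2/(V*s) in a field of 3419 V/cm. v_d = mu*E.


Step 1: v_d = mu * E
Step 2: v_d = 1316 * 3419 = 4499404
Step 3: v_d = 4.50e+06 cm/s

4.50e+06


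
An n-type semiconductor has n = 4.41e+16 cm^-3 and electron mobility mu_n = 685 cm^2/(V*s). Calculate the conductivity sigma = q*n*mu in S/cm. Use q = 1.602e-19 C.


Step 1: sigma = q * n * mu
Step 2: sigma = 1.602e-19 * 4.41e+16 * 685
Step 3: sigma = 4.839e+00 S/cm

4.839e+00


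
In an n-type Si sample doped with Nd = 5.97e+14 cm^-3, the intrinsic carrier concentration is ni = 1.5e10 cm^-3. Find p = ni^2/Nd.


Step 1: Since Nd >> ni, n ≈ Nd = 5.97e+14 cm^-3
Step 2: p = ni^2 / n = (1.5e10)^2 / 5.97e+14
Step 3: p = 2.25e20 / 5.97e+14 = 3.77e+05 cm^-3

3.77e+05


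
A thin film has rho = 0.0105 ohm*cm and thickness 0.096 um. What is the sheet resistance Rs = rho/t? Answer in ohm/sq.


Step 1: Convert thickness to cm: t = 0.096 um = 9.6000e-06 cm
Step 2: Rs = rho / t = 0.0105 / 9.6000e-06
Step 3: Rs = 1093.8 ohm/sq

1093.8


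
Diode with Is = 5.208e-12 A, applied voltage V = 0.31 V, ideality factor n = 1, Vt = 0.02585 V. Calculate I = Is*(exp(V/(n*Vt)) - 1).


Step 1: V/(n*Vt) = 0.31/(1*0.02585) = 11.9923
Step 2: exp(11.9923) = 1.6151e+05
Step 3: I = 5.208e-12 * (1.6151e+05 - 1) = 8.41e-07 A

8.41e-07


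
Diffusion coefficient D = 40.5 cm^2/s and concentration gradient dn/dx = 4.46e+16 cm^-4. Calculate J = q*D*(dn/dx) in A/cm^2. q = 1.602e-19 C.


Step 1: J = q * D * (dn/dx)
Step 2: J = 1.602e-19 * 40.5 * 4.46e+16
Step 3: J = 2.89e-01 A/cm^2

2.89e-01


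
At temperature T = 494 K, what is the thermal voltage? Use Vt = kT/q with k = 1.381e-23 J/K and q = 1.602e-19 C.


Step 1: kT = 1.381e-23 * 494 = 6.82214e-21 J
Step 2: Vt = kT/q = 6.82214e-21 / 1.602e-19
Step 3: Vt = 0.04259 V

0.04259


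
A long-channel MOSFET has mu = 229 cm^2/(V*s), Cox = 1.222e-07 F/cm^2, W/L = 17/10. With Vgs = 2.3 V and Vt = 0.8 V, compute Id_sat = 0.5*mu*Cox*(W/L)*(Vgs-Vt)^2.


Step 1: Overdrive voltage Vov = Vgs - Vt = 2.3 - 0.8 = 1.5 V
Step 2: W/L = 17/10 = 1.7
Step 3: Id = 0.5 * 229 * 1.222e-07 * 1.7 * 1.5^2
Step 4: Id = 5.35e-05 A

5.35e-05


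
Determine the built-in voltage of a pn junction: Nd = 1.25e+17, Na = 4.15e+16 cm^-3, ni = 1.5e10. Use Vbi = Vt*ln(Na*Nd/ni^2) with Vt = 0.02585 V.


Step 1: Compute Na*Nd/ni^2 = 4.15e+16 * 1.25e+17 / (1.5e10)^2 = 2.3056e+13
Step 2: ln(2.3056e+13) = 30.7689
Step 3: Vbi = 0.02585 * 30.7689 = 0.795 V

0.795


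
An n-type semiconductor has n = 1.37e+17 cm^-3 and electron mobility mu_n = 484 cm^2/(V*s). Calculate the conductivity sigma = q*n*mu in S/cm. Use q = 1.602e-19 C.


Step 1: sigma = q * n * mu
Step 2: sigma = 1.602e-19 * 1.37e+17 * 484
Step 3: sigma = 1.062e+01 S/cm

1.062e+01


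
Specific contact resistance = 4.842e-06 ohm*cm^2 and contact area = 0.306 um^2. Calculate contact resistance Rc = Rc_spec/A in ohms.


Step 1: Convert area to cm^2: 0.306 um^2 = 3.0600e-09 cm^2
Step 2: Rc = Rc_spec / A = 4.842e-06 / 3.0600e-09
Step 3: Rc = 1.58e+03 ohms

1.58e+03


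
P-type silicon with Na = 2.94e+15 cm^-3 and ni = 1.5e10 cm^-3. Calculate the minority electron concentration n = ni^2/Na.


Step 1: Majority hole concentration p ≈ Na = 2.94e+15 cm^-3
Step 2: n = ni^2 / Na = (1.5e10)^2 / 2.94e+15
Step 3: n = 7.65e+04 cm^-3

7.65e+04


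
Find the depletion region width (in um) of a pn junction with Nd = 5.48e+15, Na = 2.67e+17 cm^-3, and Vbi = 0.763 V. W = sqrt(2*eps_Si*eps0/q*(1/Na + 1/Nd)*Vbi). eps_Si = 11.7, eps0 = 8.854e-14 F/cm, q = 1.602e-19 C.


Step 1: 1/Na + 1/Nd = 1/2.67e+17 + 1/5.48e+15 = 1.86227e-16
Step 2: 2*eps*eps0/q = 2*11.7*8.854e-14/1.602e-19 = 1.293281e+07
Step 3: W^2 = 1.293281e+07 * 1.86227e-16 * 0.763 = 1.83764e-09
Step 4: W = sqrt(1.83764e-09) = 4.287e-05 cm = 0.4287 um

0.4287


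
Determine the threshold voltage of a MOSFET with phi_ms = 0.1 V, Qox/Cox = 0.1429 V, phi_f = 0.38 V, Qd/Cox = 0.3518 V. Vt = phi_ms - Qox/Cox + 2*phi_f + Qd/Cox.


Step 1: Vt = phi_ms - Qox/Cox + 2*phi_f + Qd/Cox
Step 2: Vt = 0.1 - 0.1429 + 2*0.38 + 0.3518
Step 3: Vt = 0.1 - 0.1429 + 0.76 + 0.3518
Step 4: Vt = 1.0689 V

1.0689


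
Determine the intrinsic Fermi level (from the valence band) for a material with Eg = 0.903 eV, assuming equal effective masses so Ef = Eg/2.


Step 1: For an intrinsic semiconductor, the Fermi level sits at midgap.
Step 2: Ef = Eg / 2 = 0.903 / 2 = 0.4515 eV

0.4515


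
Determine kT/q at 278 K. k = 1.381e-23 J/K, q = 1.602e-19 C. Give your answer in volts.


Step 1: kT = 1.381e-23 * 278 = 3.83918e-21 J
Step 2: Vt = kT/q = 3.83918e-21 / 1.602e-19
Step 3: Vt = 0.02396 V

0.02396


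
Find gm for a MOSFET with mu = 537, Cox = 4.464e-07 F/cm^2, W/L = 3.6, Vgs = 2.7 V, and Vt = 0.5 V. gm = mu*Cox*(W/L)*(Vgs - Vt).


Step 1: Vov = Vgs - Vt = 2.7 - 0.5 = 2.2 V
Step 2: gm = mu * Cox * (W/L) * Vov
Step 3: gm = 537 * 4.464e-07 * 3.6 * 2.2 = 1.90e-03 S

1.90e-03


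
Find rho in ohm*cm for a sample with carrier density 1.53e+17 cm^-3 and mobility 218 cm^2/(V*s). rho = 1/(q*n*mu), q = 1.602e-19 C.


Step 1: sigma = q * n * mu = 1.602e-19 * 1.53e+17 * 218 = 5.34331e+00 S/cm
Step 2: rho = 1 / sigma = 1 / 5.34331e+00 = 0.1871 ohm*cm

0.1871


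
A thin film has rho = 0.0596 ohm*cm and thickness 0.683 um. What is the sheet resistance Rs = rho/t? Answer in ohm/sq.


Step 1: Convert thickness to cm: t = 0.683 um = 6.8300e-05 cm
Step 2: Rs = rho / t = 0.0596 / 6.8300e-05
Step 3: Rs = 872.6 ohm/sq

872.6


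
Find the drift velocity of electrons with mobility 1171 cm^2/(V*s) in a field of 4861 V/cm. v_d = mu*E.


Step 1: v_d = mu * E
Step 2: v_d = 1171 * 4861 = 5692231
Step 3: v_d = 5.69e+06 cm/s

5.69e+06


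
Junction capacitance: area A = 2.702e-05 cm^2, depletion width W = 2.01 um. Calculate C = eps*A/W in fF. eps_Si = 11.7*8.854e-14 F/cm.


Step 1: eps_Si = 11.7 * 8.854e-14 = 1.035918e-12 F/cm
Step 2: W in cm = 2.01 * 1e-4 = 2.01e-04 cm
Step 3: C = 1.035918e-12 * 2.702e-05 / 2.01e-04 = 1.392562e-13 F
Step 4: C = 139.26 fF

139.26


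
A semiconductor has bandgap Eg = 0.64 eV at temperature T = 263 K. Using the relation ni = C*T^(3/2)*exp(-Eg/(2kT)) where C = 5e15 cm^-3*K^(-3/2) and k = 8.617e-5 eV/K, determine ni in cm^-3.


Step 1: Compute kT = 8.617e-5 * 263 = 0.02266271 eV
Step 2: Exponent = -Eg/(2kT) = -0.64/(2*0.02266271) = -14.12011
Step 3: T^(3/2) = 263^1.5 = 4265.14
Step 4: ni = 5e15 * 4265.14 * exp(-14.12011) = 1.57e+13 cm^-3

1.57e+13


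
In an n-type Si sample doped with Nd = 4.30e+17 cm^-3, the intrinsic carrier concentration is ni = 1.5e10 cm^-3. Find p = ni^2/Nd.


Step 1: Since Nd >> ni, n ≈ Nd = 4.30e+17 cm^-3
Step 2: p = ni^2 / n = (1.5e10)^2 / 4.30e+17
Step 3: p = 2.25e20 / 4.30e+17 = 5.23e+02 cm^-3

5.23e+02


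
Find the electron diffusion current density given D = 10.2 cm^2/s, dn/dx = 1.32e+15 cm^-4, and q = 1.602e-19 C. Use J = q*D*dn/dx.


Step 1: J = q * D * (dn/dx)
Step 2: J = 1.602e-19 * 10.2 * 1.32e+15
Step 3: J = 2.16e-03 A/cm^2

2.16e-03


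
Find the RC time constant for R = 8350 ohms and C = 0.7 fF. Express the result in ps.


Step 1: tau = R * C
Step 2: tau = 8350 * 0.7 fF = 8350 * 7.0e-16 F
Step 3: tau = 5.845e-12 s = 5.845 ps

5.845
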